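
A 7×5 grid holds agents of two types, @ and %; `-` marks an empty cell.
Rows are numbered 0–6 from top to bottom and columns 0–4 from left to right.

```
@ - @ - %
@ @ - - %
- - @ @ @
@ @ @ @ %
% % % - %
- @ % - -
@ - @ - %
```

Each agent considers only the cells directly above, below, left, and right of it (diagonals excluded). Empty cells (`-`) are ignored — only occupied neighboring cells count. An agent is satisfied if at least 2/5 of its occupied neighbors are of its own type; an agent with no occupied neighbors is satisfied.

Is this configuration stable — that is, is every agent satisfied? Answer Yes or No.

Row 0: (0,0)@ 1/1 ✓ · (0,2)@ 0/0 ✓ · (0,4)% 1/1 ✓
Row 1: (1,0)@ 2/2 ✓ · (1,1)@ 1/1 ✓ · (1,4)% 1/2 ✓
Row 2: (2,2)@ 2/2 ✓ · (2,3)@ 3/3 ✓ · (2,4)@ 1/3 ✗
Row 3: (3,0)@ 1/2 ✓ · (3,1)@ 2/3 ✓ · (3,2)@ 3/4 ✓ · (3,3)@ 2/3 ✓ · (3,4)% 1/3 ✗
Row 4: (4,0)% 1/2 ✓ · (4,1)% 2/4 ✓ · (4,2)% 2/3 ✓ · (4,4)% 1/1 ✓
Row 5: (5,1)@ 0/2 ✗ · (5,2)% 1/3 ✗
Row 6: (6,0)@ 0/0 ✓ · (6,2)@ 0/1 ✗ · (6,4)% 0/0 ✓
For instance (2,4) has only 1/3 same-type neighbors, below 2/5.

No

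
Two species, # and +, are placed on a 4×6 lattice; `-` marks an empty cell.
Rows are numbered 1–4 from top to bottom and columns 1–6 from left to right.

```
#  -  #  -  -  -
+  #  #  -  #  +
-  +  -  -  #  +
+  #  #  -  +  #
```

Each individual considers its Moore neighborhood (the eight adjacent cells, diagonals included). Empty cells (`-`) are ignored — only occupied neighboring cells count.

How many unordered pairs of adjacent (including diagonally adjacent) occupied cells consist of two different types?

14

Scan each occupied cell's neighbors to the right and below (and the two forward diagonals) so each pair is counted once.
Row 1: #(1,1)–+(2,1)≠ #(1,1)–#(2,2)= #(1,3)–#(2,3)= #(1,3)–#(2,2)=  → 1/4 unlike.
Row 2: +(2,1)–#(2,2)≠ +(2,1)–+(3,2)= #(2,2)–#(2,3)= #(2,2)–+(3,2)≠ #(2,3)–+(3,2)≠ #(2,5)–+(2,6)≠ #(2,5)–#(3,5)= #(2,5)–+(3,6)≠ +(2,6)–+(3,6)= +(2,6)–#(3,5)≠  → 6/10 unlike.
Row 3: +(3,2)–#(4,2)≠ +(3,2)–#(4,3)≠ +(3,2)–+(4,1)= #(3,5)–+(3,6)≠ #(3,5)–+(4,5)≠ #(3,5)–#(4,6)= +(3,6)–#(4,6)≠ +(3,6)–+(4,5)=  → 5/8 unlike.
Row 4: +(4,1)–#(4,2)≠ #(4,2)–#(4,3)= +(4,5)–#(4,6)≠  → 2/3 unlike.
Total adjacent occupied pairs: 25; unlike-type pairs: 14.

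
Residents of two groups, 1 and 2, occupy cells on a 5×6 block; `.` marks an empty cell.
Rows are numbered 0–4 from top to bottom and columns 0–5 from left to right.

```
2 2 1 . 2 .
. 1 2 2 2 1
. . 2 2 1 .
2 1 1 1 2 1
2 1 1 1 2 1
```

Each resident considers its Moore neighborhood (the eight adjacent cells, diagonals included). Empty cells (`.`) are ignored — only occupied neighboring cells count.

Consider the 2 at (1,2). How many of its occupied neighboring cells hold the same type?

Occupied neighbors of (1,2): (0,1)=2, (0,2)=1, (1,1)=1, (1,3)=2, (2,2)=2, (2,3)=2.
Same type (2): 4 of 6.

4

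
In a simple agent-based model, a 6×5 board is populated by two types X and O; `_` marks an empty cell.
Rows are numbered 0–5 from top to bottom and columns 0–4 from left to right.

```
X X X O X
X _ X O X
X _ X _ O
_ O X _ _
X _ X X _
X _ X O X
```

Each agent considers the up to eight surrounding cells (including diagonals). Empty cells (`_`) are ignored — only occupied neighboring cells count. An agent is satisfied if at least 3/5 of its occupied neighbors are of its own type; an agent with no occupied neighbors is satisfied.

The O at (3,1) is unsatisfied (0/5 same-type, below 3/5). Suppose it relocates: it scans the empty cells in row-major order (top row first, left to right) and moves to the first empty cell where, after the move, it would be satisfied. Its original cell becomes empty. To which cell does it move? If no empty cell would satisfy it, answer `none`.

none

Vacating (3,1). Empty cells in order:
  (1,1): 0/7 same-type → still unsatisfied.
  (2,1): 0/5 same-type → still unsatisfied.
  (2,3): 2/6 same-type → still unsatisfied.
  (3,0): 0/2 same-type → still unsatisfied.
  (3,3): 1/5 same-type → still unsatisfied.
  (3,4): 1/2 same-type → still unsatisfied.
  (4,1): 0/5 same-type → still unsatisfied.
  (4,4): 1/3 same-type → still unsatisfied.
  (5,1): 0/4 same-type → still unsatisfied.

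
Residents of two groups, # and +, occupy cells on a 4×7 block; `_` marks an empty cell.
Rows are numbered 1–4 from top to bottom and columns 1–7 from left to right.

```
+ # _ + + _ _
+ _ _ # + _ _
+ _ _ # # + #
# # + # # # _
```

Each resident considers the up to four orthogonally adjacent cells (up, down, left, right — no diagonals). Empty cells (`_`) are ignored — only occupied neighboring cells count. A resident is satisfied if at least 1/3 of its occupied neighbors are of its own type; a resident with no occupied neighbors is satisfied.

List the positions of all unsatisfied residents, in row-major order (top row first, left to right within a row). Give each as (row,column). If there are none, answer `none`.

(1,2), (3,6), (3,7), (4,3)

Row 1: (1,1)+ 1/2 ✓ · (1,2)# 0/1 ✗ · (1,4)+ 1/2 ✓ · (1,5)+ 2/2 ✓
Row 2: (2,1)+ 2/2 ✓ · (2,4)# 1/3 ✓ · (2,5)+ 1/3 ✓
Row 3: (3,1)+ 1/2 ✓ · (3,4)# 3/3 ✓ · (3,5)# 2/4 ✓ · (3,6)+ 0/3 ✗ · (3,7)# 0/1 ✗
Row 4: (4,1)# 1/2 ✓ · (4,2)# 1/2 ✓ · (4,3)+ 0/2 ✗ · (4,4)# 2/3 ✓ · (4,5)# 3/3 ✓ · (4,6)# 1/2 ✓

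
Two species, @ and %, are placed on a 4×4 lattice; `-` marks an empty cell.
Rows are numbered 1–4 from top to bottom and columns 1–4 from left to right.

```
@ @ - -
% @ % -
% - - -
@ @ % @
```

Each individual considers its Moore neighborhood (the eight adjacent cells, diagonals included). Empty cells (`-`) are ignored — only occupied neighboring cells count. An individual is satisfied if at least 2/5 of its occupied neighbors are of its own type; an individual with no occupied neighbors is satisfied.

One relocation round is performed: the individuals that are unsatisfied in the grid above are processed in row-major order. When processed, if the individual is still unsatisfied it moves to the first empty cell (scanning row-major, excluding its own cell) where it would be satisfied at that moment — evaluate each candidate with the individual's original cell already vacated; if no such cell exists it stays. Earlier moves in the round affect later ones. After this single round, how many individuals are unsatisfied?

0

Initially unsatisfied (in order): (2,1), (2,3), (3,1), (4,2), (4,3), (4,4).
  (2,1) → (1,4).
  (2,3) → (2,4).
  (3,1) → (1,3).
  (4,2): now satisfied by earlier moves; stays.
  (4,3) → (2,3).
  (4,4): now satisfied by earlier moves; stays.
Resulting grid:
@ @ % %
- @ % %
- - - -
@ @ - @
All satisfied now.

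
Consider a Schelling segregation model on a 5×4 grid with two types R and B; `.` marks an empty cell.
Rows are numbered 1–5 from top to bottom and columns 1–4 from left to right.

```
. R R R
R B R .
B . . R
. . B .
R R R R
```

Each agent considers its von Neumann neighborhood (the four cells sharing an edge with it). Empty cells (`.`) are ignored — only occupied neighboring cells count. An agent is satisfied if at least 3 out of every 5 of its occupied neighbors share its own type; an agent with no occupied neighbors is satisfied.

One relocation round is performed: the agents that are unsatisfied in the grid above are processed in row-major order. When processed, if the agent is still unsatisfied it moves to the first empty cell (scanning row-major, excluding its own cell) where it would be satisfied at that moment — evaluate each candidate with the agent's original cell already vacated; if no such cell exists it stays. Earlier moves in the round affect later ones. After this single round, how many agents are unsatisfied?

Initially unsatisfied (in order): (1,2), (2,1), (2,2), (2,3), (3,1), (4,3).
  (1,2) → (1,1).
  (2,1) → (1,2).
  (2,2) → (3,2).
  (2,3): now satisfied by earlier moves; stays.
  (3,1): now satisfied by earlier moves; stays.
  (4,3): no empty cell satisfies it; stays.
Resulting grid:
R R R R
. . R .
B B . R
. . B .
R R R R
Unsatisfied now: (4,3).

1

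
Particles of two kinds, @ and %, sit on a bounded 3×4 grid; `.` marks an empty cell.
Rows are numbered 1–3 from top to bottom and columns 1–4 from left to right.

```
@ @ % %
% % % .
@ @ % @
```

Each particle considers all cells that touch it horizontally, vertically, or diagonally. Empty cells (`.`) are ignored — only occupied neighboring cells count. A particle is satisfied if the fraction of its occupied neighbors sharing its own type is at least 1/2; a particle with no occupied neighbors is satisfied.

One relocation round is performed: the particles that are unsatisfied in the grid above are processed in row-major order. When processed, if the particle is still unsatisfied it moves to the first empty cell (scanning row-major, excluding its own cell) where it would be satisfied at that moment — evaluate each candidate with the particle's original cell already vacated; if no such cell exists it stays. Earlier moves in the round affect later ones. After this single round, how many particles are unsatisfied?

3

Initially unsatisfied (in order): (1,1), (1,2), (2,1), (3,1), (3,2), (3,4).
  (1,1): no empty cell satisfies it; stays.
  (1,2): no empty cell satisfies it; stays.
  (2,1) → (2,4).
  (3,1): now satisfied by earlier moves; stays.
  (3,2) → (2,1).
  (3,4): no empty cell satisfies it; stays.
Resulting grid:
@ @ % %
@ % % %
@ . % @
Unsatisfied now: (1,2), (2,2), (3,4).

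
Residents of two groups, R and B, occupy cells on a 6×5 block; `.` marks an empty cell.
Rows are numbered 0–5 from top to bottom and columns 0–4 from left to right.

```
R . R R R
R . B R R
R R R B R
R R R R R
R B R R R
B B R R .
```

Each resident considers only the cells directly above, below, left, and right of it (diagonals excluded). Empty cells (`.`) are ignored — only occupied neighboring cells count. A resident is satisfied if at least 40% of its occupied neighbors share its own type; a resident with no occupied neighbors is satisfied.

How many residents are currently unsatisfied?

Row 0: (0,0)R 1/1 ok · (0,2)R 1/2 ok · (0,3)R 3/3 ok · (0,4)R 2/2 ok
Row 1: (1,0)R 2/2 ok · (1,2)B 0/3 unhappy · (1,3)R 2/4 ok · (1,4)R 3/3 ok
Row 2: (2,0)R 3/3 ok · (2,1)R 3/3 ok · (2,2)R 2/4 ok · (2,3)B 0/4 unhappy · (2,4)R 2/3 ok
Row 3: (3,0)R 3/3 ok · (3,1)R 3/4 ok · (3,2)R 4/4 ok · (3,3)R 3/4 ok · (3,4)R 3/3 ok
Row 4: (4,0)R 1/3 unhappy · (4,1)B 1/4 unhappy · (4,2)R 3/4 ok · (4,3)R 4/4 ok · (4,4)R 2/2 ok
Row 5: (5,0)B 1/2 ok · (5,1)B 2/3 ok · (5,2)R 2/3 ok · (5,3)R 2/2 ok
Unsatisfied: (1,2), (2,3), (4,0), (4,1) — 4 in total.

4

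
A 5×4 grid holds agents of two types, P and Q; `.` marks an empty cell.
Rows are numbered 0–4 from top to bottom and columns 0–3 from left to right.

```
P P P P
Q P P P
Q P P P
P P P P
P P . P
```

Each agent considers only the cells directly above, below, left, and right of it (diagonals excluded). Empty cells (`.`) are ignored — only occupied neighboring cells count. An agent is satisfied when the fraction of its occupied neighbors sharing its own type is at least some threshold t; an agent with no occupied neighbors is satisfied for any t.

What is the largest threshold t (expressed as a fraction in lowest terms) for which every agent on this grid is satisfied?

(0,0)P 1/2
(0,1)P 3/3
(0,2)P 3/3
(0,3)P 2/2
(1,0)Q 1/3
(1,1)P 3/4
(1,2)P 4/4
(1,3)P 3/3
(2,0)Q 1/3
(2,1)P 3/4
(2,2)P 4/4
(2,3)P 3/3
(3,0)P 2/3
(3,1)P 4/4
(3,2)P 3/3
(3,3)P 3/3
(4,0)P 2/2
(4,1)P 2/2
(4,3)P 1/1
The smallest same-type fraction is 1/3 at (1,0), which reduces to 1/3. Any threshold above that leaves this agent unsatisfied.

1/3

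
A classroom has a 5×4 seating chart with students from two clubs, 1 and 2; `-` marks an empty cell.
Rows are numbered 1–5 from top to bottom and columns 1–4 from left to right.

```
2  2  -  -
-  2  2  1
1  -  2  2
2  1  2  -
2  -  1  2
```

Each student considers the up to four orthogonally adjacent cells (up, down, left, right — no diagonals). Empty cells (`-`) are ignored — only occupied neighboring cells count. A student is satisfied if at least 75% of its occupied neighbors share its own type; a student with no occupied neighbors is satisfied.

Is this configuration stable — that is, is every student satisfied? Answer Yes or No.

No

(1,1)2 1/1 satisfied
(1,2)2 2/2 satisfied
(2,2)2 2/2 satisfied
(2,3)2 2/3 not
(2,4)1 0/2 not
(3,1)1 0/1 not
(3,3)2 3/3 satisfied
(3,4)2 1/2 not
(4,1)2 1/3 not
(4,2)1 0/2 not
(4,3)2 1/3 not
(5,1)2 1/1 satisfied
(5,3)1 0/2 not
(5,4)2 0/1 not
For instance (2,3) has only 2/3 same-type neighbors, below 3/4.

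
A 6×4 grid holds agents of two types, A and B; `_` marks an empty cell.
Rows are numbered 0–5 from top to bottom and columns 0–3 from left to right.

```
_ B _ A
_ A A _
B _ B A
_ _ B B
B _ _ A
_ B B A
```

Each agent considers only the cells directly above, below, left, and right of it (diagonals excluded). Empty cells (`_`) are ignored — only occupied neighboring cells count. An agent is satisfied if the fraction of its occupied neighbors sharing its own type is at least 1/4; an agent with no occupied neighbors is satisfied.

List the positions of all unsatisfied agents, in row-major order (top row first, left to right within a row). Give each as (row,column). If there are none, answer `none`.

(0,1)B 0/1 ✗
(0,3)A 0/0 ✓
(1,1)A 1/2 ✓
(1,2)A 1/2 ✓
(2,0)B 0/0 ✓
(2,2)B 1/3 ✓
(2,3)A 0/2 ✗
(3,2)B 2/2 ✓
(3,3)B 1/3 ✓
(4,0)B 0/0 ✓
(4,3)A 1/2 ✓
(5,1)B 1/1 ✓
(5,2)B 1/2 ✓
(5,3)A 1/2 ✓

(0,1), (2,3)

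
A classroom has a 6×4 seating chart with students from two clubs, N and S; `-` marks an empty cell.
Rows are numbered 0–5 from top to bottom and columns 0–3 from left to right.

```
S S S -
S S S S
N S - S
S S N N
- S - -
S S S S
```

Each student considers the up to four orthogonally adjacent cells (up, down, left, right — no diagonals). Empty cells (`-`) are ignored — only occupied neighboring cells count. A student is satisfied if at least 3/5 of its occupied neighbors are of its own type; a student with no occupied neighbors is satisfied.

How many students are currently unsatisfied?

5

(0,0)S 2/2 satisfied
(0,1)S 3/3 satisfied
(0,2)S 2/2 satisfied
(1,0)S 2/3 satisfied
(1,1)S 4/4 satisfied
(1,2)S 3/3 satisfied
(1,3)S 2/2 satisfied
(2,0)N 0/3 not
(2,1)S 2/3 satisfied
(2,3)S 1/2 not
(3,0)S 1/2 not
(3,1)S 3/4 satisfied
(3,2)N 1/2 not
(3,3)N 1/2 not
(4,1)S 2/2 satisfied
(5,0)S 1/1 satisfied
(5,1)S 3/3 satisfied
(5,2)S 2/2 satisfied
(5,3)S 1/1 satisfied
Unsatisfied: (2,0), (2,3), (3,0), (3,2), (3,3) — 5 in total.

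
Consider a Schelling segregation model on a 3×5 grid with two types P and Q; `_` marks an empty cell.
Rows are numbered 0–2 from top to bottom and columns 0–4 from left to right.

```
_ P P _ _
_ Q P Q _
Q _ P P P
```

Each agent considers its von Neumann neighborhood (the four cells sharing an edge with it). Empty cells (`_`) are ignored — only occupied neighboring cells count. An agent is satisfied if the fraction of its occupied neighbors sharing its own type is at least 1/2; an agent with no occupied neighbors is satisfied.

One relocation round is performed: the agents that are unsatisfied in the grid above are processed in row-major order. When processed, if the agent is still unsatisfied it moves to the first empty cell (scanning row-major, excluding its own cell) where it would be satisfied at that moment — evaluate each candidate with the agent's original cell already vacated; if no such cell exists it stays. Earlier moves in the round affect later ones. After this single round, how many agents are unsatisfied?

0

Initially unsatisfied (in order): (1,1), (1,3).
  (1,1) → (0,3).
  (1,3) → (0,4).
Resulting grid:
_ P P Q Q
_ _ P _ _
Q _ P P P
All satisfied now.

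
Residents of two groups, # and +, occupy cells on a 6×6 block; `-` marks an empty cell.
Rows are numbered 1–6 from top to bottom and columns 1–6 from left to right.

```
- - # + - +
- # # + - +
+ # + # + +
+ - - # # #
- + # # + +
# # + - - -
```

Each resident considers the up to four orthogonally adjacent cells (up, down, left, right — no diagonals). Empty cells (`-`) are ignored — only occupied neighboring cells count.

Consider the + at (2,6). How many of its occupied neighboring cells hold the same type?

2

Occupied neighbors of (2,6): (1,6)=+, (3,6)=+.
Same type (+): 2 of 2.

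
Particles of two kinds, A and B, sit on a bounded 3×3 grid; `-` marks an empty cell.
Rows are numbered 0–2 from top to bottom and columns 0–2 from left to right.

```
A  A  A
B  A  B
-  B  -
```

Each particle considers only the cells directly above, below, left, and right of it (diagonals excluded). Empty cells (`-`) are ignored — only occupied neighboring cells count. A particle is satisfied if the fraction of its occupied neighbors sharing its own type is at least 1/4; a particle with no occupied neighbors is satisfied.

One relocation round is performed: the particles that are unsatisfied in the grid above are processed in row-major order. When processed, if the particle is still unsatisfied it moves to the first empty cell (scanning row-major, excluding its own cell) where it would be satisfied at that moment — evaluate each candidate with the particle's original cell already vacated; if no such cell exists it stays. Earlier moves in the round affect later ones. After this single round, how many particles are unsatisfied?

0

Initially unsatisfied (in order): (1,0), (1,2), (2,1).
  (1,0) → (2,0).
  (1,2) → (1,0).
  (2,1): now satisfied by earlier moves; stays.
Resulting grid:
A A A
B A -
B B -
All satisfied now.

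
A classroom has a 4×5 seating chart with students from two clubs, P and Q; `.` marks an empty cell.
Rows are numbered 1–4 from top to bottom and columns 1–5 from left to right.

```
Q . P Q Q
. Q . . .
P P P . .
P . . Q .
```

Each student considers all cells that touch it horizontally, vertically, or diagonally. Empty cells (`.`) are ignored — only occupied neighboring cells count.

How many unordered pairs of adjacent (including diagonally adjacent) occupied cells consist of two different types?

6

Scan each occupied cell's neighbors to the right and below (and the two forward diagonals) so each pair is counted once.
From row 1: 2 unlike of 4 pairs (running 2/4).
From row 2: 3 unlike of 3 pairs (running 5/7).
From row 3: 1 unlike of 5 pairs (running 6/12).
Total adjacent occupied pairs: 12; unlike-type pairs: 6.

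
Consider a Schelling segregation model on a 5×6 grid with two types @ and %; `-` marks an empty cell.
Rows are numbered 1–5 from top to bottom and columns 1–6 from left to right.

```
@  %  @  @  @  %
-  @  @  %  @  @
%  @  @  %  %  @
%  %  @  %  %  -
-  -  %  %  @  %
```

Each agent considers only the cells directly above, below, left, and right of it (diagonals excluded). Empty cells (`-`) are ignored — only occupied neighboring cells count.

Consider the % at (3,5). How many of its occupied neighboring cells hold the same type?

Occupied neighbors of (3,5): (2,5)=@, (4,5)=%, (3,4)=%, (3,6)=@.
Same type (%): 2 of 4.

2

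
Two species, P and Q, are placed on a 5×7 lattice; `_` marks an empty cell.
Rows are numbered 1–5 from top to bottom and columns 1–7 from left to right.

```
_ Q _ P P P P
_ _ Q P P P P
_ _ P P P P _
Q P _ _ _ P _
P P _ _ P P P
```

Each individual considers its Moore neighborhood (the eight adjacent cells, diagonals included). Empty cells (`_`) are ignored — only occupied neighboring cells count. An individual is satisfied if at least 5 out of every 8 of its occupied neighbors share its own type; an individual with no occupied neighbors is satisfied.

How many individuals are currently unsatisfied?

2

(1,2)Q 1/1 satisfied
(1,4)P 3/4 satisfied
(1,5)P 5/5 satisfied
(1,6)P 5/5 satisfied
(1,7)P 3/3 satisfied
(2,3)Q 1/5 not
(2,4)P 6/7 satisfied
(2,5)P 8/8 satisfied
(2,6)P 7/7 satisfied
(2,7)P 4/4 satisfied
(3,3)P 3/4 satisfied
(3,4)P 4/5 satisfied
(3,5)P 6/6 satisfied
(3,6)P 5/5 satisfied
(4,1)Q 0/3 not
(4,2)P 3/4 satisfied
(4,6)P 5/5 satisfied
(5,1)P 2/3 satisfied
(5,2)P 2/3 satisfied
(5,5)P 2/2 satisfied
(5,6)P 3/3 satisfied
(5,7)P 2/2 satisfied
Unsatisfied: (2,3), (4,1) — 2 in total.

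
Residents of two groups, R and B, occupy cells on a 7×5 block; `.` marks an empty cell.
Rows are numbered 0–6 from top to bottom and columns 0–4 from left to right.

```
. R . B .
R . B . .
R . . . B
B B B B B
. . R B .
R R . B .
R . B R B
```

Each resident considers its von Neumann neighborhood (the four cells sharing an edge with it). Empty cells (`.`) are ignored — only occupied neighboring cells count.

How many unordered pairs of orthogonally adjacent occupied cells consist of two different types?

6

Scan each occupied cell's neighbors to the right and below so each pair is counted once.
From row 1: 0 unlike of 1 pairs (running 0/1).
From row 2: 1 unlike of 2 pairs (running 1/3).
From row 3: 1 unlike of 6 pairs (running 2/9).
From row 4: 1 unlike of 2 pairs (running 3/11).
From row 5: 1 unlike of 3 pairs (running 4/14).
From row 6: 2 unlike of 2 pairs (running 6/16).
Total adjacent occupied pairs: 16; unlike-type pairs: 6.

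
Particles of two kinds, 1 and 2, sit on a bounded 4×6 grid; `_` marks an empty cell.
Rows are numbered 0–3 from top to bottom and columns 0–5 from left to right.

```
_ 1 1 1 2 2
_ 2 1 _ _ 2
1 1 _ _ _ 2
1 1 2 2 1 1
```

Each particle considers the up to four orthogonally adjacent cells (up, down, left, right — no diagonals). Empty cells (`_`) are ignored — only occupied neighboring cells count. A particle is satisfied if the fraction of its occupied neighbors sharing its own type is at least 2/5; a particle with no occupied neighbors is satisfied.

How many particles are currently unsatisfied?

1

Row 0: (0,1)1 1/2 ok · (0,2)1 3/3 ok · (0,3)1 1/2 ok · (0,4)2 1/2 ok · (0,5)2 2/2 ok
Row 1: (1,1)2 0/3 unhappy · (1,2)1 1/2 ok · (1,5)2 2/2 ok
Row 2: (2,0)1 2/2 ok · (2,1)1 2/3 ok · (2,5)2 1/2 ok
Row 3: (3,0)1 2/2 ok · (3,1)1 2/3 ok · (3,2)2 1/2 ok · (3,3)2 1/2 ok · (3,4)1 1/2 ok · (3,5)1 1/2 ok
Unsatisfied: (1,1) — 1 in total.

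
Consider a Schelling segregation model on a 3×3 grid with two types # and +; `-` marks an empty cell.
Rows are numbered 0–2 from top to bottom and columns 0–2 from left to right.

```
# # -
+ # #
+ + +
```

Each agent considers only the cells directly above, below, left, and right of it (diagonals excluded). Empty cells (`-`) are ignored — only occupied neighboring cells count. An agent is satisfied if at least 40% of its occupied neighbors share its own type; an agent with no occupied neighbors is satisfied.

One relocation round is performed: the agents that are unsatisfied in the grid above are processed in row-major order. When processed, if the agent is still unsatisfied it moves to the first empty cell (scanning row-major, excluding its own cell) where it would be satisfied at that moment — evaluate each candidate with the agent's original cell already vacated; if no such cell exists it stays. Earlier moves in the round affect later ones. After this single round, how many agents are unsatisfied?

Initially unsatisfied (in order): (1,0).
  (1,0): no empty cell satisfies it; stays.
Resulting grid:
# # -
+ # #
+ + +
Unsatisfied now: (1,0).

1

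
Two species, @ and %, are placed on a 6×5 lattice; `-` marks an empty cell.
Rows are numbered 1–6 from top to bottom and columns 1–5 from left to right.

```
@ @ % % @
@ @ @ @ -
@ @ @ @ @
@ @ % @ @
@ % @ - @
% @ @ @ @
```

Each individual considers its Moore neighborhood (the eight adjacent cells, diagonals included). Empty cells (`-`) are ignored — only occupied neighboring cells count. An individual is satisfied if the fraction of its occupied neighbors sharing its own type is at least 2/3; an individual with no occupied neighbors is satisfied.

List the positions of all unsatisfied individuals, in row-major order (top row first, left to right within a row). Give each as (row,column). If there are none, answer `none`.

Row 1: (1,1)@ 3/3 ok · (1,2)@ 4/5 ok · (1,3)% 1/5 unhappy · (1,4)% 1/4 unhappy · (1,5)@ 1/2 unhappy
Row 2: (2,1)@ 5/5 ok · (2,2)@ 7/8 ok · (2,3)@ 6/8 ok · (2,4)@ 5/7 ok
Row 3: (3,1)@ 5/5 ok · (3,2)@ 7/8 ok · (3,3)@ 7/8 ok · (3,4)@ 6/7 ok · (3,5)@ 4/4 ok
Row 4: (4,1)@ 4/5 ok · (4,2)@ 6/8 ok · (4,3)% 1/7 unhappy · (4,4)@ 6/7 ok · (4,5)@ 4/4 ok
Row 5: (5,1)@ 3/5 unhappy · (5,2)% 2/8 unhappy · (5,3)@ 5/7 ok · (5,5)@ 4/4 ok
Row 6: (6,1)% 1/3 unhappy · (6,2)@ 3/5 unhappy · (6,3)@ 3/4 ok · (6,4)@ 4/4 ok · (6,5)@ 2/2 ok

(1,3), (1,4), (1,5), (4,3), (5,1), (5,2), (6,1), (6,2)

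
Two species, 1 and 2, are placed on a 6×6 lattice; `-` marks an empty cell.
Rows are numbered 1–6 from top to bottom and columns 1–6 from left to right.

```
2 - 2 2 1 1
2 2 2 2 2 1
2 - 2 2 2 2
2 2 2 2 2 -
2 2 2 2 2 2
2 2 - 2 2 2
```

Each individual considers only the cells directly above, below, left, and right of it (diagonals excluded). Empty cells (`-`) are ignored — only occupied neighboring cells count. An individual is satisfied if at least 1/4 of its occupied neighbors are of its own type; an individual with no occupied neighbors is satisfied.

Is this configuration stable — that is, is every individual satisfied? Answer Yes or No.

(1,1)2 1/1 ✓
(1,3)2 2/2 ✓
(1,4)2 2/3 ✓
(1,5)1 1/3 ✓
(1,6)1 2/2 ✓
(2,1)2 3/3 ✓
(2,2)2 2/2 ✓
(2,3)2 4/4 ✓
(2,4)2 4/4 ✓
(2,5)2 2/4 ✓
(2,6)1 1/3 ✓
(3,1)2 2/2 ✓
(3,3)2 3/3 ✓
(3,4)2 4/4 ✓
(3,5)2 4/4 ✓
(3,6)2 1/2 ✓
(4,1)2 3/3 ✓
(4,2)2 3/3 ✓
(4,3)2 4/4 ✓
(4,4)2 4/4 ✓
(4,5)2 3/3 ✓
(5,1)2 3/3 ✓
(5,2)2 4/4 ✓
(5,3)2 3/3 ✓
(5,4)2 4/4 ✓
(5,5)2 4/4 ✓
(5,6)2 2/2 ✓
(6,1)2 2/2 ✓
(6,2)2 2/2 ✓
(6,4)2 2/2 ✓
(6,5)2 3/3 ✓
(6,6)2 2/2 ✓
All meet the threshold, so the configuration is stable.

Yes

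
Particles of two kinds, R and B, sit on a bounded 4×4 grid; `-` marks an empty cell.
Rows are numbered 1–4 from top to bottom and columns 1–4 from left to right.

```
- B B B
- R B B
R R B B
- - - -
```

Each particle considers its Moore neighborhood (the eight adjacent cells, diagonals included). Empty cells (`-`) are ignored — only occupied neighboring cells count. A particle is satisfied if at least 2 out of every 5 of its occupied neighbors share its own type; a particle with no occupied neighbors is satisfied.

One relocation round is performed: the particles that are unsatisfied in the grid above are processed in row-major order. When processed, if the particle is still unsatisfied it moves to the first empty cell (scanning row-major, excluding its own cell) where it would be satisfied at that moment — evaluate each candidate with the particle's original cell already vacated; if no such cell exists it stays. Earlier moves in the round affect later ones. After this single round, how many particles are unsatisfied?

0

Initially unsatisfied (in order): (2,2).
  (2,2) → (2,1).
Resulting grid:
- B B B
R - B B
R R B B
- - - -
All satisfied now.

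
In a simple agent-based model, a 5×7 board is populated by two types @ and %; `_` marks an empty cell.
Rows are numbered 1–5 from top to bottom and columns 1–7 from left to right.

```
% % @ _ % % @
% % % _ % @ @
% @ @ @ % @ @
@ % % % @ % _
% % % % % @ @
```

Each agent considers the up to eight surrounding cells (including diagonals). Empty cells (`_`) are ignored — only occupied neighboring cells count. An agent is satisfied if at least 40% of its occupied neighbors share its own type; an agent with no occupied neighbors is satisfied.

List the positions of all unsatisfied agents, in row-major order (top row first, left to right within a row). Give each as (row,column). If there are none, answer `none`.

(1,3), (2,3), (3,2), (3,3), (3,4), (4,1), (4,5), (4,6)

(1,1)% 3/3 ok
(1,2)% 4/5 ok
(1,3)@ 0/3 unhappy
(1,5)% 2/3 ok
(1,6)% 2/5 ok
(1,7)@ 2/3 ok
(2,1)% 4/5 ok
(2,2)% 5/8 ok
(2,3)% 2/6 unhappy
(2,5)% 3/6 ok
(2,6)@ 4/8 ok
(2,7)@ 4/5 ok
(3,1)% 3/5 ok
(3,2)@ 2/8 unhappy
(3,3)@ 2/7 unhappy
(3,4)@ 2/7 unhappy
(3,5)% 3/7 ok
(3,6)@ 4/7 ok
(3,7)@ 3/4 ok
(4,1)@ 1/5 unhappy
(4,2)% 5/8 ok
(4,3)% 5/8 ok
(4,4)% 5/8 ok
(4,5)@ 3/8 unhappy
(4,6)% 2/7 unhappy
(5,1)% 2/3 ok
(5,2)% 4/5 ok
(5,3)% 5/5 ok
(5,4)% 4/5 ok
(5,5)% 3/5 ok
(5,6)@ 2/4 ok
(5,7)@ 1/2 ok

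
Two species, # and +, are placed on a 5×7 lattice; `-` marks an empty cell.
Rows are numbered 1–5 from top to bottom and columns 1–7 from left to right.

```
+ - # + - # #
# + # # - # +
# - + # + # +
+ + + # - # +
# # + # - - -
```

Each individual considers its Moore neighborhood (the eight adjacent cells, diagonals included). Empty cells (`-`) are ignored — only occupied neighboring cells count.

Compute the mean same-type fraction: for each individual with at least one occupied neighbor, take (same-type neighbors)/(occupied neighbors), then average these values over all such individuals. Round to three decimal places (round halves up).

Row 1: (1,1)+ 1/2 · (1,3)# 2/4 · (1,4)+ 0/3 · (1,6)# 2/3 · (1,7)# 2/3
Row 2: (2,1)# 1/3 · (2,2)+ 2/6 · (2,3)# 3/6 · (2,4)# 3/6 · (2,6)# 3/6 · (2,7)+ 1/5
Row 3: (3,1)# 1/4 · (3,3)+ 3/7 · (3,4)# 3/6 · (3,5)+ 0/6 · (3,6)# 2/6 · (3,7)+ 2/5
Row 4: (4,1)+ 1/4 · (4,2)+ 4/7 · (4,3)+ 3/7 · (4,4)# 2/6 · (4,6)# 1/4 · (4,7)+ 1/3
Row 5: (5,1)# 1/3 · (5,2)# 1/5 · (5,3)+ 2/5 · (5,4)# 1/3
Sum over 27 individuals: 1/2 + 2/4 + 0/3 + 2/3 + 2/3 + 1/3 + 2/6 + 3/6 + 3/6 + 3/6 + 1/5 + 1/4 + 3/7 + 3/6 + 0/6 + 2/6 + 2/5 + 1/4 + 4/7 + 3/7 + 2/6 + 1/4 + 1/3 + 1/3 + 1/5 + 2/5 + 1/3 = 4219/420; mean = 4219/420 ÷ 27 = 4219/11340 = 0.372045… → 0.372.

0.372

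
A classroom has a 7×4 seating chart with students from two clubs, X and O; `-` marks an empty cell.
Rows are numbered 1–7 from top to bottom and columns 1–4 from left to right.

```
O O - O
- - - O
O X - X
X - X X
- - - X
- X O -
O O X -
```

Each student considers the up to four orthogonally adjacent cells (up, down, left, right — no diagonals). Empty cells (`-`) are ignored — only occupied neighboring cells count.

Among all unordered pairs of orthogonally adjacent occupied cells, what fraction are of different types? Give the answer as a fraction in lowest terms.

7/13

Scan each occupied cell's neighbors to the right and below so each pair is counted once.
Row 1: O(1,1)–O(1,2)= O(1,4)–O(2,4)=  → 0/2 unlike.
Row 2: O(2,4)–X(3,4)≠  → 1/1 unlike.
Row 3: O(3,1)–X(3,2)≠ O(3,1)–X(4,1)≠ X(3,4)–X(4,4)=  → 2/3 unlike.
Row 4: X(4,3)–X(4,4)= X(4,4)–X(5,4)=  → 0/2 unlike.
Row 6: X(6,2)–O(6,3)≠ X(6,2)–O(7,2)≠ O(6,3)–X(7,3)≠  → 3/3 unlike.
Row 7: O(7,1)–O(7,2)= O(7,2)–X(7,3)≠  → 1/2 unlike.
Total adjacent occupied pairs: 13; unlike-type pairs: 7.
7/13 is already in lowest terms.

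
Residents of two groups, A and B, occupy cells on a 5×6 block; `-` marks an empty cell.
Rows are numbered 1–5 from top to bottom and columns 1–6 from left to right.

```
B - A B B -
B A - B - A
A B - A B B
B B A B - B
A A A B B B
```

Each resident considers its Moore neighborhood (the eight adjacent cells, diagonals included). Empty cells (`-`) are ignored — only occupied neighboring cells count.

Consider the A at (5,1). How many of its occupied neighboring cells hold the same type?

Occupied neighbors of (5,1): (4,1)=B, (4,2)=B, (5,2)=A.
Same type (A): 1 of 3.

1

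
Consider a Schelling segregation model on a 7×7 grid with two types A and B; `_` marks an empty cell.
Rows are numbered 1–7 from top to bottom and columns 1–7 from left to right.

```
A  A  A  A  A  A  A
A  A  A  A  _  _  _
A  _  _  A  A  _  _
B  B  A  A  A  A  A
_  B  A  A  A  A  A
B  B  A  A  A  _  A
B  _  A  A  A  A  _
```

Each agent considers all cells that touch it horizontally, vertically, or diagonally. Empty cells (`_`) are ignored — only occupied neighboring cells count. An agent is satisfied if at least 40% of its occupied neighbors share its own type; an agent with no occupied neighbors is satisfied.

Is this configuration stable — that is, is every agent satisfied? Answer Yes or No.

Yes

(1,1)A 3/3 ✓
(1,2)A 5/5 ✓
(1,3)A 5/5 ✓
(1,4)A 4/4 ✓
(1,5)A 3/3 ✓
(1,6)A 2/2 ✓
(1,7)A 1/1 ✓
(2,1)A 4/4 ✓
(2,2)A 6/6 ✓
(2,3)A 6/6 ✓
(2,4)A 6/6 ✓
(3,1)A 2/4 ✓
(3,4)A 6/6 ✓
(3,5)A 5/5 ✓
(4,1)B 2/3 ✓
(4,2)B 2/5 ✓
(4,3)A 4/6 ✓
(4,4)A 7/7 ✓
(4,5)A 7/7 ✓
(4,6)A 6/6 ✓
(4,7)A 3/3 ✓
(5,2)B 4/7 ✓
(5,3)A 5/8 ✓
(5,4)A 8/8 ✓
(5,5)A 7/7 ✓
(5,6)A 7/7 ✓
(5,7)A 4/4 ✓
(6,1)B 3/3 ✓
(6,2)B 3/6 ✓
(6,3)A 5/7 ✓
(6,4)A 8/8 ✓
(6,5)A 7/7 ✓
(6,7)A 3/3 ✓
(7,1)B 2/2 ✓
(7,3)A 3/4 ✓
(7,4)A 5/5 ✓
(7,5)A 4/4 ✓
(7,6)A 3/3 ✓
All meet the threshold, so the configuration is stable.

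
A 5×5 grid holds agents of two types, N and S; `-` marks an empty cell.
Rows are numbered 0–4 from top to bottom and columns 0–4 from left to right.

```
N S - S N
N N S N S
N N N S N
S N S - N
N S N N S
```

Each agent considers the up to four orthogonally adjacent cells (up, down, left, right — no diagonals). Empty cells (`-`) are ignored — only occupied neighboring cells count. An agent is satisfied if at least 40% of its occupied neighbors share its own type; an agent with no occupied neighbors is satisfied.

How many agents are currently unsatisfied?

Row 0: (0,0)N 1/2 ✓ · (0,1)S 0/2 ✗ · (0,3)S 0/2 ✗ · (0,4)N 0/2 ✗
Row 1: (1,0)N 3/3 ✓ · (1,1)N 2/4 ✓ · (1,2)S 0/3 ✗ · (1,3)N 0/4 ✗ · (1,4)S 0/3 ✗
Row 2: (2,0)N 2/3 ✓ · (2,1)N 4/4 ✓ · (2,2)N 1/4 ✗ · (2,3)S 0/3 ✗ · (2,4)N 1/3 ✗
Row 3: (3,0)S 0/3 ✗ · (3,1)N 1/4 ✗ · (3,2)S 0/3 ✗ · (3,4)N 1/2 ✓
Row 4: (4,0)N 0/2 ✗ · (4,1)S 0/3 ✗ · (4,2)N 1/3 ✗ · (4,3)N 1/2 ✓ · (4,4)S 0/2 ✗
Unsatisfied: (0,1), (0,3), (0,4), (1,2), (1,3), (1,4), (2,2), (2,3), (2,4), (3,0), (3,1), (3,2), (4,0), (4,1), (4,2), (4,4) — 16 in total.

16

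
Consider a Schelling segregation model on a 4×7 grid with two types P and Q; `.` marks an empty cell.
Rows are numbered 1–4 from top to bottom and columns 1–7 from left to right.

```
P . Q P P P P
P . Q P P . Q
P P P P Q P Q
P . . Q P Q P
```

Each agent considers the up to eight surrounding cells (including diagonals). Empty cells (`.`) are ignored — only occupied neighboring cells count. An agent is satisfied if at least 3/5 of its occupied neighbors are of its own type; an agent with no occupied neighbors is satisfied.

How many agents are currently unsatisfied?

12

(1,1)P 1/1 ok
(1,3)Q 1/3 unhappy
(1,4)P 3/5 ok
(1,5)P 4/4 ok
(1,6)P 3/4 ok
(1,7)P 1/2 unhappy
(2,1)P 3/3 ok
(2,3)Q 1/6 unhappy
(2,4)P 5/8 ok
(2,5)P 6/7 ok
(2,7)Q 1/4 unhappy
(3,1)P 3/3 ok
(3,2)P 4/5 ok
(3,3)P 3/5 ok
(3,4)P 4/7 unhappy
(3,5)Q 2/7 unhappy
(3,6)P 3/7 unhappy
(3,7)Q 2/4 unhappy
(4,1)P 2/2 ok
(4,4)Q 1/4 unhappy
(4,5)P 2/5 unhappy
(4,6)Q 2/5 unhappy
(4,7)P 1/3 unhappy
Unsatisfied: (1,3), (1,7), (2,3), (2,7), (3,4), (3,5), (3,6), (3,7), (4,4), (4,5), (4,6), (4,7) — 12 in total.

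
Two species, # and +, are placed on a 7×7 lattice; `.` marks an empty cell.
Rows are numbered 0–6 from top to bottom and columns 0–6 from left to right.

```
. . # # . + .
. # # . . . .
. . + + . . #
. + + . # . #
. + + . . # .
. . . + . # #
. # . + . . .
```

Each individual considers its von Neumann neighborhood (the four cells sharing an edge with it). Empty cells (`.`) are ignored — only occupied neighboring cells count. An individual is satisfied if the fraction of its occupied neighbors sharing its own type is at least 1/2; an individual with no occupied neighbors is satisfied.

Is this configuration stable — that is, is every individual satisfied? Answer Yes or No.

Row 0: (0,2)# 2/2 satisfied · (0,3)# 1/1 satisfied · (0,5)+ 0/0 satisfied
Row 1: (1,1)# 1/1 satisfied · (1,2)# 2/3 satisfied
Row 2: (2,2)+ 2/3 satisfied · (2,3)+ 1/1 satisfied · (2,6)# 1/1 satisfied
Row 3: (3,1)+ 2/2 satisfied · (3,2)+ 3/3 satisfied · (3,4)# 0/0 satisfied · (3,6)# 1/1 satisfied
Row 4: (4,1)+ 2/2 satisfied · (4,2)+ 2/2 satisfied · (4,5)# 1/1 satisfied
Row 5: (5,3)+ 1/1 satisfied · (5,5)# 2/2 satisfied · (5,6)# 1/1 satisfied
Row 6: (6,1)# 0/0 satisfied · (6,3)+ 1/1 satisfied
All meet the threshold, so the configuration is stable.

Yes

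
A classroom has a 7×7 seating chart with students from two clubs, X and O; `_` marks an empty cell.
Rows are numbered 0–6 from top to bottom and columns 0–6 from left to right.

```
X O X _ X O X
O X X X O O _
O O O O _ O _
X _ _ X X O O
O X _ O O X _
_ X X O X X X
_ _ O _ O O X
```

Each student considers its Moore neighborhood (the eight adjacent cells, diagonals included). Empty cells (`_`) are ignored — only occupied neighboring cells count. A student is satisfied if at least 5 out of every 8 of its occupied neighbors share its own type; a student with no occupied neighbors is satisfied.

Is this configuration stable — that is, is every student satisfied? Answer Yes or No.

Row 0: (0,0)X 1/3 unhappy · (0,1)O 1/5 unhappy · (0,2)X 3/4 ok · (0,4)X 1/4 unhappy · (0,5)O 2/4 unhappy · (0,6)X 0/2 unhappy
Row 1: (1,0)O 3/5 unhappy · (1,1)X 3/8 unhappy · (1,2)X 3/7 unhappy · (1,3)X 3/6 unhappy · (1,4)O 4/6 ok · (1,5)O 3/5 unhappy
Row 2: (2,0)O 2/4 unhappy · (2,1)O 3/6 unhappy · (2,2)O 2/6 unhappy · (2,3)O 2/6 unhappy · (2,5)O 4/5 ok
Row 3: (3,0)X 1/4 unhappy · (3,3)X 1/5 unhappy · (3,4)X 2/7 unhappy · (3,5)O 3/5 unhappy · (3,6)O 2/3 ok
Row 4: (4,0)O 0/3 unhappy · (4,1)X 3/4 ok · (4,3)O 2/6 unhappy · (4,4)O 3/8 unhappy · (4,5)X 4/7 unhappy
Row 5: (5,1)X 2/4 unhappy · (5,2)X 2/5 unhappy · (5,3)O 4/6 ok · (5,4)X 2/7 unhappy · (5,5)X 4/7 unhappy · (5,6)X 3/4 ok
Row 6: (6,2)O 1/3 unhappy · (6,4)O 2/4 unhappy · (6,5)O 1/5 unhappy · (6,6)X 2/3 ok
For instance (0,0) has only 1/3 same-type neighbors, below 5/8.

No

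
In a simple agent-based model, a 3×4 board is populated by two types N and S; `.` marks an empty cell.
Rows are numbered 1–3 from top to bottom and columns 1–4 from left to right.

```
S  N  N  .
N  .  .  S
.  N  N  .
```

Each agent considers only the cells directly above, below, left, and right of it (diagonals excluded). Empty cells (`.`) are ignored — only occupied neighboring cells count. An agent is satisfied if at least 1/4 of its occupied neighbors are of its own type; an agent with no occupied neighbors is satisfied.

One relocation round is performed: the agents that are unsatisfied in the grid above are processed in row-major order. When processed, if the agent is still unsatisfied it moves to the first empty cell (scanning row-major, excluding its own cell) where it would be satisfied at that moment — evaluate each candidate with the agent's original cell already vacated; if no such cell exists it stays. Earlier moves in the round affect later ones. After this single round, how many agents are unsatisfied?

Initially unsatisfied (in order): (1,1), (2,1).
  (1,1) → (1,4).
  (2,1): now satisfied by earlier moves; stays.
Resulting grid:
. N N S
N . . S
. N N .
All satisfied now.

0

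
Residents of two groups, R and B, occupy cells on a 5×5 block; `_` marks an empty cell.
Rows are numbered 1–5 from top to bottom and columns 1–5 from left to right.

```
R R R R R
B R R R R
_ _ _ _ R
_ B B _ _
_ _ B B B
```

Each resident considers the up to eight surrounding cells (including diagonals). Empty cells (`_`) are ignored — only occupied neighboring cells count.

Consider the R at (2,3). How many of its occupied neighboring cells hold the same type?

Occupied neighbors of (2,3): (1,2)=R, (1,3)=R, (1,4)=R, (2,2)=R, (2,4)=R.
Same type (R): 5 of 5.

5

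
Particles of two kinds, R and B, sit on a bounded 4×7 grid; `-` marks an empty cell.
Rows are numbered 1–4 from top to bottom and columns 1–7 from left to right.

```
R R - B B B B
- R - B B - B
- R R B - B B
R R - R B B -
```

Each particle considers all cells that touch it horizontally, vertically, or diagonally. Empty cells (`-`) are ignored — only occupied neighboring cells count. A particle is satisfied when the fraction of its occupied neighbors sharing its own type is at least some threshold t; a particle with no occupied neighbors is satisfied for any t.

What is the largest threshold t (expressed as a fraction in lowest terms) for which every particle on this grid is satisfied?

1/3

(1,1)R 2/2
(1,2)R 2/2
(1,4)B 3/3
(1,5)B 4/4
(1,6)B 4/4
(1,7)B 2/2
(2,2)R 4/4
(2,4)B 4/5
(2,5)B 6/6
(2,7)B 4/4
(3,2)R 4/4
(3,3)R 4/6
(3,4)B 3/5
(3,6)B 5/5
(3,7)B 3/3
(4,1)R 2/2
(4,2)R 3/3
(4,4)R 1/3
(4,5)B 3/4
(4,6)B 3/3
The smallest same-type fraction is 1/3 at (4,4), which reduces to 1/3. Any threshold above that leaves this particle unsatisfied.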